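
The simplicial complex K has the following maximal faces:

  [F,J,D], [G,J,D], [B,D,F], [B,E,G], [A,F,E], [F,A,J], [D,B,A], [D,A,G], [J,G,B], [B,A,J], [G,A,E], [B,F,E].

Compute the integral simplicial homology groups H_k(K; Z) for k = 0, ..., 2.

H_0 ≅ Z,  H_1 ≅ Z/2,  H_2 = 0.

Fix the vertex order A < B < D < E < F < G < J and write every simplex with vertices in increasing order. Then dim K = 2 and the simplices of K are:

  0-simplices (7): A, B, D, E, F, G, J
  1-simplices (18): AB, AD, AE, AF, AG, AJ, BD, BE, BF, BG, BJ, DF, DG, DJ, EF, EG, FJ, GJ
  2-simplices (12): ABD, ABJ, ADG, AEF, AEG, AFJ, BDF, BEF, BEG, BGJ, DFJ, DGJ

giving chain groups C_0 ≅ Z^7, C_1 ≅ Z^18, C_2 ≅ Z^12.

∂_1: C_1 → C_0 maps an edge to its endpoints' difference, ∂[p,q] = q − p. For instance
  ∂DF = F − D.
The 7×18 boundary matrix has rank 6 and Smith normal form diag(1,1,1,1,1,1).

Boundary ∂_2: C_2 → C_1 acts by ∂[p,q,r] = [q,r] − [p,r] + [p,q]. For instance
  ∂ADG = DG − AG + AD,
  ∂BEG = EG − BG + BE.
The resulting 18×12 matrix has rank 12, and its Smith normal form has invariant factors (1,1,1,1,1,1,1,1,1,1,1,2).

Now H_k = ker ∂_k / im ∂_{k+1}, so:

  H_0: rank C_0 − rank ∂_1 = 7 − 6 = 1, and the invariant factors of ∂_1 are all 1, so H_0 ≅ Z.
  H_1: rank ker ∂_1 − rank ∂_2 = (18 − 6) − 12 = 0, and ∂_2 has invariant factor 2 > 1, so H_1 ≅ Z/2.
  H_2: rank ker ∂_2 − rank ∂_3 = (12 − 12) − 0 = 0, and there is no ∂_3, so H_2 ≅ 0.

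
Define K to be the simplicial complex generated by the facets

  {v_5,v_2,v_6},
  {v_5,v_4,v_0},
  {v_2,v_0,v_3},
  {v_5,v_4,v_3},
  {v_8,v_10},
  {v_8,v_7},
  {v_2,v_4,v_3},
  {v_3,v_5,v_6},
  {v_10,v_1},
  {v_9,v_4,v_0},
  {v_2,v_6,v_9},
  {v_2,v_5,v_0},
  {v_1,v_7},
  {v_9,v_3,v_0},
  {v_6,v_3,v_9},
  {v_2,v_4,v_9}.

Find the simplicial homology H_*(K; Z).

Take the total order v_0 < v_1 < v_2 < v_3 < v_4 < v_5 < v_6 < v_7 < v_8 < v_9 < v_10 on the vertex set. Then K (dimension 2) consists of the simplices:

  0-simplices (11): [v_0], [v_1], [v_2], [v_3], [v_4], [v_5], [v_6], [v_7], [v_8], [v_9], [v_10]
  1-simplices (22): (22 of them)
  2-simplices (12): (12 of them)

giving chain groups C_0 ≅ Z^11, C_1 ≅ Z^22, C_2 ≅ Z^12.

Boundary ∂_1: C_1 → C_0 sends each edge [p,q] (with p < q) to q − p. For instance
  ∂[v_0,v_5] = [v_5] − [v_0].
The resulting 11×22 matrix has rank 9, and its Smith normal form has invariant factors (1,1,1,1,1,1,1,1,1).

∂_2: C_2 → C_1 maps a triangle to the signed sum of its edges. For instance
  ∂[v_0,v_2,v_3] = [v_2,v_3] − [v_0,v_3] + [v_0,v_2],
  ∂[v_2,v_5,v_6] = [v_5,v_6] − [v_2,v_6] + [v_2,v_5].
As a 22×12 matrix over Z this has rank 12, with invariant factors (1,1,1,1,1,1,1,1,1,1,1,2).

Computing H_k = (kernel of ∂_k) / (image of ∂_{k+1}):

  H_0: rank C_0 − rank ∂_1 = 11 − 9 = 2, and the invariant factors of ∂_1 are all 1, so H_0 ≅ Z^2.
  H_1: rank ker ∂_1 − rank ∂_2 = (22 − 9) − 12 = 1, and ∂_2 has invariant factor 2 > 1, so H_1 ≅ Z × Z/2.
  H_2: rank ker ∂_2 − rank ∂_3 = (12 − 12) − 0 = 0, and there is no ∂_3, so H_2 ≅ 0.

As a check, the Euler characteristic is 11 − 22 + 12 = 1, which agrees with 2 − 1 + 0 = 1.

H_0 = Z^2,  H_1 = Z × Z/2,  H_2 = 0.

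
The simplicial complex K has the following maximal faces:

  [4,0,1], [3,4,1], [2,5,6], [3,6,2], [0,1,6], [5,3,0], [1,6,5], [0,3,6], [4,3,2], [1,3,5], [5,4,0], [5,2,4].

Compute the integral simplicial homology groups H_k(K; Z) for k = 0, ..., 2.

Take the total order 0 < 1 < 2 < 3 < 4 < 5 < 6 on the vertex set. Then K (dimension 2) consists of the simplices:

  0-simplices (7): [0], [1], [2], [3], [4], [5], [6]
  1-simplices (18): [0,1], [0,3], [0,4], [0,5], [0,6], [1,3], [1,4], [1,5], [1,6], [2,3], [2,4], [2,5], [2,6], [3,4], [3,5], [3,6], [4,5], [5,6]
  2-simplices (12): [0,1,4], [0,1,6], [0,3,5], [0,3,6], [0,4,5], [1,3,4], [1,3,5], [1,5,6], [2,3,4], [2,3,6], [2,4,5], [2,5,6]

Hence C_0 ≅ Z^7, C_1 ≅ Z^18, C_2 ≅ Z^12.

Boundary ∂_1: C_1 → C_0 sends each edge [p,q] (with p < q) to q − p. For instance
  ∂[1,6] = [6] − [1].
As a 7×18 matrix over Z this has rank 6, with invariant factors (1,1,1,1,1,1).

Boundary ∂_2: C_2 → C_1 sends each 2-simplex [p,q,r] to [q,r] − [p,r] + [p,q]. For instance
  ∂[2,3,4] = [3,4] − [2,4] + [2,3],
  ∂[2,4,5] = [4,5] − [2,5] + [2,4].
This gives a 18×12 integer matrix of rank 12; reducing to Smith normal form yields diagonal entries (1,1,1,1,1,1,1,1,1,1,1,2).

Now H_k = ker ∂_k / im ∂_{k+1}, so:

  H_0: rank C_0 − rank ∂_1 = 7 − 6 = 1, and the invariant factors of ∂_1 are all 1, so H_0 = Z.
  H_1: rank ker ∂_1 − rank ∂_2 = (18 − 6) − 12 = 0, and ∂_2 has invariant factor 2 > 1, so H_1 = Z/2.
  H_2: rank ker ∂_2 − rank ∂_3 = (12 − 12) − 0 = 0, and there is no ∂_3, so H_2 = 0.

H_0 = Z,  H_1 = Z/2,  H_2 = 0.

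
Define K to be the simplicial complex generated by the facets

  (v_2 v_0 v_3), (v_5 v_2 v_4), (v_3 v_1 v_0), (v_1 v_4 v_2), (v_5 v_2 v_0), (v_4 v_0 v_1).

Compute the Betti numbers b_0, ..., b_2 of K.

b_0 = 1, b_1 = 1, b_2 = 0.

Order the vertices as v_0 < v_1 < v_2 < v_3 < v_4 < v_5. Listing each simplex with vertices in this order, K has dimension 2 with simplices:

  0-simplices (6): [v_0], [v_1], [v_2], [v_3], [v_4], [v_5]
  1-simplices (12): [v_0,v_1], [v_0,v_2], [v_0,v_3], [v_0,v_4], [v_0,v_5], [v_1,v_2], [v_1,v_3], [v_1,v_4], [v_2,v_3], [v_2,v_4], [v_2,v_5], [v_4,v_5]
  2-simplices (6): [v_0,v_1,v_3], [v_0,v_1,v_4], [v_0,v_2,v_3], [v_0,v_2,v_5], [v_1,v_2,v_4], [v_2,v_4,v_5]

so the chain groups are C_0 ≅ Z^6, C_1 ≅ Z^12, C_2 ≅ Z^6.

The boundary map ∂_1: C_1 → C_0 sends each edge [p,q] (with p < q) to q − p. For instance
  ∂[v_2,v_4] = [v_4] − [v_2].
As a 6×12 matrix over Z this has rank 5, with invariant factors (1,1,1,1,1).

The boundary map ∂_2: C_2 → C_1 maps a triangle to the signed sum of its edges. For instance
  ∂[v_0,v_2,v_3] = [v_2,v_3] − [v_0,v_3] + [v_0,v_2],
  ∂[v_1,v_2,v_4] = [v_2,v_4] − [v_1,v_4] + [v_1,v_2].
The 12×6 boundary matrix has rank 6 and Smith normal form diag(1,1,1,1,1,1).

Now H_k = ker ∂_k / im ∂_{k+1}, so:

  H_0: rank C_0 − rank ∂_1 = 6 − 5 = 1, and the invariant factors of ∂_1 are all 1, so H_0 ≅ Z.
  H_1: rank ker ∂_1 − rank ∂_2 = (12 − 5) − 6 = 1, and the invariant factors of ∂_2 are all 1, so H_1 ≅ Z.
  H_2: rank ker ∂_2 − rank ∂_3 = (6 − 6) − 0 = 0, and there is no ∂_3, so H_2 ≅ 0.

(K is a triangulation of the cylinder S^1 x I.)

Hence the Betti numbers are b_0 = 1, b_1 = 1, b_2 = 0.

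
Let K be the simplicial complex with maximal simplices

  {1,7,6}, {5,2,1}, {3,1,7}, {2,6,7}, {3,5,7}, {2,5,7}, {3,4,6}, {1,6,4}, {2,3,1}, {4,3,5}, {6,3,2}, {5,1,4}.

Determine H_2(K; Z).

Fix the vertex order 1 < 2 < 3 < 4 < 5 < 6 < 7 and write every simplex with vertices in increasing order. Then dim K = 2 and the simplices of K are:

  0-simplices (7): [1], [2], [3], [4], [5], [6], [7]
  1-simplices (18): [1,2], [1,3], [1,4], [1,5], [1,6], [1,7], [2,3], [2,5], [2,6], [2,7], [3,4], [3,5], [3,6], [3,7], [4,5], [4,6], [5,7], [6,7]
  2-simplices (12): [1,2,3], [1,2,5], [1,3,7], [1,4,5], [1,4,6], [1,6,7], [2,3,6], [2,5,7], [2,6,7], [3,4,5], [3,4,6], [3,5,7]

so the chain groups are C_0 ≅ Z^7, C_1 ≅ Z^18, C_2 ≅ Z^12.

The boundary map ∂_1: C_1 → C_0 sends each edge [p,q] (with p < q) to q − p. For instance
  ∂[2,3] = [3] − [2].
The resulting 7×18 matrix has rank 6, and its Smith normal form has invariant factors (1,1,1,1,1,1).

The boundary map ∂_2: C_2 → C_1 sends each 2-simplex [p,q,r] to [q,r] − [p,r] + [p,q]. For instance
  ∂[1,4,5] = [4,5] − [1,5] + [1,4],
  ∂[2,5,7] = [5,7] − [2,7] + [2,5].
This gives a 18×12 integer matrix of rank 12; reducing to Smith normal form yields diagonal entries (1,1,1,1,1,1,1,1,1,1,1,2).

Now H_k = ker ∂_k / im ∂_{k+1}, so:

  H_2: rank ker ∂_2 − rank ∂_3 = (12 − 12) − 0 = 0, and there is no ∂_3, so H_2 ≅ 0.

(K is a triangulation of the real projective plane RP^2.)

H_2 ≅ 0.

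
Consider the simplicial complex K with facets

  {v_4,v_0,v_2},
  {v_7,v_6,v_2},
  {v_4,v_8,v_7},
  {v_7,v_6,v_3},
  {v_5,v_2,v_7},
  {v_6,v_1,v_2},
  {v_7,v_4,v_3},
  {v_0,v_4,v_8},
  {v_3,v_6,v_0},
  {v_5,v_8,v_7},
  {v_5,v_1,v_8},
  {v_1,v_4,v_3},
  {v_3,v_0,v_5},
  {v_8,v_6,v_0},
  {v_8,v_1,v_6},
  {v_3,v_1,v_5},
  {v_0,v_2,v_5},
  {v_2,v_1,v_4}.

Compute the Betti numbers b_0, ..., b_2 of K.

b_0 = 1, b_1 = 2, b_2 = 1.

K has 9 vertices, 27 edges, 18 triangles.
rank ∂_0 = 0, rank ∂_1 = 8 ⇒ b_0 = 9 − 0 − 8 = 1; all invariant factors of ∂_1 are 1 so no torsion. So H_0 ≅ Z.
rank ∂_1 = 8, rank ∂_2 = 17 ⇒ b_1 = 27 − 8 − 17 = 2; all invariant factors of ∂_2 are 1 so no torsion. So H_1 ≅ Z^2.
rank ∂_2 = 17, rank ∂_3 = 0 ⇒ b_2 = 18 − 17 − 0 = 1. So H_2 ≅ Z.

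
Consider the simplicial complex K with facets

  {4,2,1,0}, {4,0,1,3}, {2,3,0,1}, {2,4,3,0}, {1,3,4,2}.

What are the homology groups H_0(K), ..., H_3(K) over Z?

H_0 ≅ Z,  H_1 = 0,  H_2 = 0,  H_3 ≅ Z.

Order the vertices as 0 < 1 < 2 < 3 < 4. Listing each simplex with vertices in this order, K has dimension 3 with simplices:

  0-simplices (5): [0], [1], [2], [3], [4]
  1-simplices (10): [0,1], [0,2], [0,3], [0,4], [1,2], [1,3], [1,4], [2,3], [2,4], [3,4]
  2-simplices (10): [0,1,2], [0,1,3], [0,1,4], [0,2,3], [0,2,4], [0,3,4], [1,2,3], [1,2,4], [1,3,4], [2,3,4]
  3-simplices (5): [0,1,2,3], [0,1,2,4], [0,1,3,4], [0,2,3,4], [1,2,3,4]

Hence C_0 ≅ Z^5, C_1 ≅ Z^10, C_2 ≅ Z^10, C_3 ≅ Z^5.

Boundary ∂_1: C_1 → C_0 maps an edge to its endpoints' difference, ∂[p,q] = q − p.
As a 5×10 matrix over Z this has rank 4, with invariant factors (1,1,1,1).

Boundary ∂_2: C_2 → C_1 sends each 2-simplex [p,q,r] to [q,r] − [p,r] + [p,q]. For instance
  ∂[2,3,4] = [3,4] − [2,4] + [2,3],
  ∂[0,1,4] = [1,4] − [0,4] + [0,1].
As a 10×10 matrix over Z this has rank 6, with invariant factors (1,1,1,1,1,1).

∂_3: C_3 → C_2 sends each 3-simplex σ to the alternating sum Σ_i (−1)^i (σ with its i-th vertex removed). For instance
  ∂[0,1,3,4] = [1,3,4] − [0,3,4] + [0,1,4] − [0,1,3],
  ∂[0,1,2,3] = [1,2,3] − [0,2,3] + [0,1,3] − [0,1,2].
This gives a 10×5 integer matrix of rank 4; reducing to Smith normal form yields diagonal entries (1,1,1,1).

Reading off H_k = ker ∂_k / im ∂_{k+1}:

  H_0: rank C_0 − rank ∂_1 = 5 − 4 = 1, and the invariant factors of ∂_1 are all 1, so H_0 = Z.
  H_1: rank ker ∂_1 − rank ∂_2 = (10 − 4) − 6 = 0, and the invariant factors of ∂_2 are all 1, so H_1 = 0.
  H_2: rank ker ∂_2 − rank ∂_3 = (10 − 6) − 4 = 0, and the invariant factors of ∂_3 are all 1, so H_2 = 0.
  H_3: rank ker ∂_3 − rank ∂_4 = (5 − 4) − 0 = 1, and there is no ∂_4, so H_3 = Z.

As a check, the Euler characteristic is 5 − 10 + 10 − 5 = 0, which agrees with 1 − 0 + 0 − 1 = 0.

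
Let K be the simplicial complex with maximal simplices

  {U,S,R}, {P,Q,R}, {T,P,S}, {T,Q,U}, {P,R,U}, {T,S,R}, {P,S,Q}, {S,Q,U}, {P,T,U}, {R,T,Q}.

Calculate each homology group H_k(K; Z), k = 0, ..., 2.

Take the total order P < Q < R < S < T < U on the vertex set. Then K (dimension 2) consists of the simplices:

  0-simplices (6): P, Q, R, S, T, U
  1-simplices (15): PQ, PR, PS, PT, PU, QR, QS, QT, QU, RS, RT, RU, ST, SU, TU
  2-simplices (10): PQR, PQS, PRU, PST, PTU, QRT, QSU, QTU, RST, RSU

Hence C_0 ≅ Z^6, C_1 ≅ Z^15, C_2 ≅ Z^10.

Boundary ∂_1: C_1 → C_0 is given by ∂[p,q] = [q] − [p]. For instance
  ∂PS = S − P.
The 6×15 boundary matrix has rank 5 and Smith normal form diag(1,1,1,1,1).

Boundary ∂_2: C_2 → C_1 acts by ∂[p,q,r] = [q,r] − [p,r] + [p,q]. For instance
  ∂QRT = RT − QT + QR,
  ∂PQR = QR − PR + PQ.
This gives a 15×10 integer matrix of rank 10; reducing to Smith normal form yields diagonal entries (1,1,1,1,1,1,1,1,1,2).

Computing H_k = (kernel of ∂_k) / (image of ∂_{k+1}):

  H_0: rank C_0 − rank ∂_1 = 6 − 5 = 1, and the invariant factors of ∂_1 are all 1, so H_0 = Z.
  H_1: rank ker ∂_1 − rank ∂_2 = (15 − 5) − 10 = 0, and ∂_2 has invariant factor 2 > 1, so H_1 = Z/2Z.
  H_2: rank ker ∂_2 − rank ∂_3 = (10 − 10) − 0 = 0, and there is no ∂_3, so H_2 = 0.

H_0 = Z,  H_1 = Z/2Z,  H_2 = 0.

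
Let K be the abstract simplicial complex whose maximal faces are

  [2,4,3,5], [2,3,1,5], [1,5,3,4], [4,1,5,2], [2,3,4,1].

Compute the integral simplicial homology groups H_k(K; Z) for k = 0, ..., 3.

We work with the vertex ordering 1 < 2 < 3 < 4 < 5. The simplices of K, each written with vertices in increasing order, are:

  0-simplices (5): [1], [2], [3], [4], [5]
  1-simplices (10): [1,2], [1,3], [1,4], [1,5], [2,3], [2,4], [2,5], [3,4], [3,5], [4,5]
  2-simplices (10): [1,2,3], [1,2,4], [1,2,5], [1,3,4], [1,3,5], [1,4,5], [2,3,4], [2,3,5], [2,4,5], [3,4,5]
  3-simplices (5): [1,2,3,4], [1,2,3,5], [1,2,4,5], [1,3,4,5], [2,3,4,5]

giving chain groups C_0 ≅ Z^5, C_1 ≅ Z^10, C_2 ≅ Z^10, C_3 ≅ Z^5.

∂_1: C_1 → C_0 maps an edge to its endpoints' difference, ∂[p,q] = q − p. For instance
  ∂[3,5] = [5] − [3].
The 5×10 boundary matrix has rank 4 and Smith normal form diag(1,1,1,1).

The boundary map ∂_2: C_2 → C_1 acts by ∂[p,q,r] = [q,r] − [p,r] + [p,q]. For instance
  ∂[3,4,5] = [4,5] − [3,5] + [3,4],
  ∂[2,4,5] = [4,5] − [2,5] + [2,4].
As a 10×10 matrix over Z this has rank 6, with invariant factors (1,1,1,1,1,1).

The boundary map ∂_3: C_3 → C_2 sends each 3-simplex σ to the alternating sum Σ_i (−1)^i (σ with its i-th vertex removed). For instance
  ∂[1,2,4,5] = [2,4,5] − [1,4,5] + [1,2,5] − [1,2,4],
  ∂[1,3,4,5] = [3,4,5] − [1,4,5] + [1,3,5] − [1,3,4].
The resulting 10×5 matrix has rank 4, and its Smith normal form has invariant factors (1,1,1,1).

From H_k ≅ ker(∂_k) / im(∂_{k+1}) we obtain:

  H_0: rank C_0 − rank ∂_1 = 5 − 4 = 1, and the invariant factors of ∂_1 are all 1, so H_0 ≅ Z.
  H_1: rank ker ∂_1 − rank ∂_2 = (10 − 4) − 6 = 0, and the invariant factors of ∂_2 are all 1, so H_1 ≅ 0.
  H_2: rank ker ∂_2 − rank ∂_3 = (10 − 6) − 4 = 0, and the invariant factors of ∂_3 are all 1, so H_2 ≅ 0.
  H_3: rank ker ∂_3 − rank ∂_4 = (5 − 4) − 0 = 1, and there is no ∂_4, so H_3 ≅ Z.

H_0 = Z,  H_1 = 0,  H_2 = 0,  H_3 = Z.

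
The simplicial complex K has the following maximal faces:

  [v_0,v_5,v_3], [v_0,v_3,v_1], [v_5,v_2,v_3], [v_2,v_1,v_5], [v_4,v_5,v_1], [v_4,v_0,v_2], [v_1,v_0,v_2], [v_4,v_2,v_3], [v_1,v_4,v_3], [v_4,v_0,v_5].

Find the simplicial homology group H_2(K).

H_2 = 0.

Take the total order v_0 < v_1 < v_2 < v_3 < v_4 < v_5 on the vertex set. Then K (dimension 2) consists of the simplices:

  0-simplices (6): [v_0], [v_1], [v_2], [v_3], [v_4], [v_5]
  1-simplices (15): (15 of them)
  2-simplices (10): [v_0,v_1,v_2], [v_0,v_1,v_3], [v_0,v_2,v_4], [v_0,v_3,v_5], [v_0,v_4,v_5], [v_1,v_2,v_5], [v_1,v_3,v_4], [v_1,v_4,v_5], [v_2,v_3,v_4], [v_2,v_3,v_5]

giving chain groups C_0 ≅ Z^6, C_1 ≅ Z^15, C_2 ≅ Z^10.

The boundary map ∂_1: C_1 → C_0 maps an edge to its endpoints' difference, ∂[p,q] = q − p. For instance
  ∂[v_1,v_4] = [v_4] − [v_1].
As a 6×15 matrix over Z this has rank 5, with invariant factors (1,1,1,1,1).

∂_2: C_2 → C_1 sends each 2-simplex [p,q,r] to [q,r] − [p,r] + [p,q]. For instance
  ∂[v_0,v_2,v_4] = [v_2,v_4] − [v_0,v_4] + [v_0,v_2],
  ∂[v_0,v_4,v_5] = [v_4,v_5] − [v_0,v_5] + [v_0,v_4].
The 15×10 boundary matrix has rank 10 and Smith normal form diag(1,1,1,1,1,1,1,1,1,2).

Computing H_k = (kernel of ∂_k) / (image of ∂_{k+1}):

  H_2: rank ker ∂_2 − rank ∂_3 = (10 − 10) − 0 = 0, and there is no ∂_3, so H_2 = 0.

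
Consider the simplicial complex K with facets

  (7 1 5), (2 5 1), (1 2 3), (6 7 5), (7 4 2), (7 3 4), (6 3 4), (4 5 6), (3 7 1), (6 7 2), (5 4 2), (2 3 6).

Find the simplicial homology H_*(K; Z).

Fix the vertex order 1 < 2 < 3 < 4 < 5 < 6 < 7 and write every simplex with vertices in increasing order. Then dim K = 2 and the simplices of K are:

  0-simplices (7): [1], [2], [3], [4], [5], [6], [7]
  1-simplices (18): [1,2], [1,3], [1,5], [1,7], [2,3], [2,4], [2,5], [2,6], [2,7], [3,4], [3,6], [3,7], [4,5], [4,6], [4,7], [5,6], [5,7], [6,7]
  2-simplices (12): [1,2,3], [1,2,5], [1,3,7], [1,5,7], [2,3,6], [2,4,5], [2,4,7], [2,6,7], [3,4,6], [3,4,7], [4,5,6], [5,6,7]

giving chain groups C_0 ≅ Z^7, C_1 ≅ Z^18, C_2 ≅ Z^12.

∂_1: C_1 → C_0 sends each edge [p,q] (with p < q) to q − p. For instance
  ∂[3,6] = [6] − [3].
The resulting 7×18 matrix has rank 6, and its Smith normal form has invariant factors (1,1,1,1,1,1).

∂_2: C_2 → C_1 sends each 2-simplex [p,q,r] to [q,r] − [p,r] + [p,q]. For instance
  ∂[1,5,7] = [5,7] − [1,7] + [1,5],
  ∂[1,3,7] = [3,7] − [1,7] + [1,3].
As a 18×12 matrix over Z this has rank 12, with invariant factors (1,1,1,1,1,1,1,1,1,1,1,2).

From H_k ≅ ker(∂_k) / im(∂_{k+1}) we obtain:

  H_0: rank C_0 − rank ∂_1 = 7 − 6 = 1, and the invariant factors of ∂_1 are all 1, so H_0 ≅ Z.
  H_1: rank ker ∂_1 − rank ∂_2 = (18 − 6) − 12 = 0, and ∂_2 has invariant factor 2 > 1, so H_1 ≅ Z/2.
  H_2: rank ker ∂_2 − rank ∂_3 = (12 − 12) − 0 = 0, and there is no ∂_3, so H_2 ≅ 0.

As a check, the Euler characteristic is 7 − 18 + 12 = 1, which agrees with 1 − 0 + 0 = 1.

H_0 = Z,  H_1 = Z/2,  H_2 = 0.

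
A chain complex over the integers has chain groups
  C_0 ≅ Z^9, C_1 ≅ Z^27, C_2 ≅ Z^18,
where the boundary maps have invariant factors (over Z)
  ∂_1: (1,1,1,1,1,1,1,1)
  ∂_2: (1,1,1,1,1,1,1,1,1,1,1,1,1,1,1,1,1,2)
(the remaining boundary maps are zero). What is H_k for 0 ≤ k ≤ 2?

H_0 = Z,  H_1 = Z ⊕ Z/2,  H_2 = 0.

H_0: b_0 = 9 − 0 − 8 = 1; torsion from ∂_1 factors > 1: none. So H_0 = Z.
H_1: b_1 = 27 − 8 − 18 = 1; torsion from ∂_2 factors > 1: [2]. So H_1 = Z ⊕ Z/2.
H_2: b_2 = 18 − 18 − 0 = 0; torsion from ∂_3 factors > 1: none. So H_2 = 0.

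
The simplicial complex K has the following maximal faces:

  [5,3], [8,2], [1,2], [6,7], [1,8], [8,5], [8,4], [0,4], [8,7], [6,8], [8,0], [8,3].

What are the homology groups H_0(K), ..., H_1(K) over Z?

K has 9 vertices, 12 edges.
rank ∂_0 = 0, rank ∂_1 = 8 ⇒ b_0 = 9 − 0 − 8 = 1; all invariant factors of ∂_1 are 1 so no torsion. So H_0 = Z.
rank ∂_1 = 8, rank ∂_2 = 0 ⇒ b_1 = 12 − 8 − 0 = 4. So H_1 = Z^4.

H_0 = Z,  H_1 = Z^4.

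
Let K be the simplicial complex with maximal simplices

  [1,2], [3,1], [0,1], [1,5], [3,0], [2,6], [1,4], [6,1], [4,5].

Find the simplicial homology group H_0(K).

Fix the vertex order 0 < 1 < 2 < 3 < 4 < 5 < 6 and write every simplex with vertices in increasing order. Then dim K = 1 and the simplices of K are:

  0-simplices (7): [0], [1], [2], [3], [4], [5], [6]
  1-simplices (9): [0,1], [0,3], [1,2], [1,3], [1,4], [1,5], [1,6], [2,6], [4,5]

giving chain groups C_0 ≅ Z^7, C_1 ≅ Z^9.

Boundary ∂_1: C_1 → C_0 sends each edge [p,q] (with p < q) to q − p.
This gives a 7×9 integer matrix of rank 6; reducing to Smith normal form yields diagonal entries (1,1,1,1,1,1).

Now H_k = ker ∂_k / im ∂_{k+1}, so:

  H_0: rank C_0 − rank ∂_1 = 7 − 6 = 1, and the invariant factors of ∂_1 are all 1, so H_0 ≅ Z.

(K is a triangulation of a wedge of 3 circles.)

H_0 = Z.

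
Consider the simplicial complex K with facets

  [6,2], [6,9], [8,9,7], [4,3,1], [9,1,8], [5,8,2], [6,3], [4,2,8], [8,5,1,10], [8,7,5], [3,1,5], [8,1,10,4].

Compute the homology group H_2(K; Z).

We work with the vertex ordering 1 < 2 < 3 < 4 < 5 < 6 < 7 < 8 < 9 < 10. The simplices of K, each written with vertices in increasing order, are:

  0-simplices (10): [1], [2], [3], [4], [5], [6], [7], [8], [9], [10]
  1-simplices (23): (23 of them)
  2-simplices (14): [1,3,4], [1,3,5], [1,4,8], [1,4,10], [1,5,8], [1,5,10], [1,8,9], [1,8,10], [2,4,8], [2,5,8], [4,8,10], [5,7,8], [5,8,10], [7,8,9]
  3-simplices (2): [1,4,8,10], [1,5,8,10]

giving chain groups C_0 ≅ Z^10, C_1 ≅ Z^23, C_2 ≅ Z^14, C_3 ≅ Z^2.

The boundary map ∂_1: C_1 → C_0 sends each edge [p,q] (with p < q) to q − p. For instance
  ∂[3,5] = [5] − [3].
As a 10×23 matrix over Z this has rank 9, with invariant factors (1,1,1,1,1,1,1,1,1).

The boundary map ∂_2: C_2 → C_1 maps a triangle to the signed sum of its edges. For instance
  ∂[7,8,9] = [8,9] − [7,9] + [7,8],
  ∂[1,3,5] = [3,5] − [1,5] + [1,3].
As a 23×14 matrix over Z this has rank 12, with invariant factors (1,1,1,1,1,1,1,1,1,1,1,1).

∂_3: C_3 → C_2 sends each 3-simplex σ to the alternating sum Σ_i (−1)^i (σ with its i-th vertex removed). For instance
  ∂[1,4,8,10] = [4,8,10] − [1,8,10] + [1,4,10] − [1,4,8],
  ∂[1,5,8,10] = [5,8,10] − [1,8,10] + [1,5,10] − [1,5,8].
As a 14×2 matrix over Z this has rank 2, with invariant factors (1,1).

Now H_k = ker ∂_k / im ∂_{k+1}, so:

  H_2: rank ker ∂_2 − rank ∂_3 = (14 − 12) − 2 = 0, and the invariant factors of ∂_3 are all 1, so H_2 ≅ 0.

H_2 ≅ 0.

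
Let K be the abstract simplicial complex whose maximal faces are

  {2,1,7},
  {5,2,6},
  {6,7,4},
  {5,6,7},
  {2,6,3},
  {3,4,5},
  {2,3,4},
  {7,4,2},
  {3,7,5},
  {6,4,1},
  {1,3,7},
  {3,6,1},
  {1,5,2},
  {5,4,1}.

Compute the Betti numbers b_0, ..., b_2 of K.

We work with the vertex ordering 1 < 2 < 3 < 4 < 5 < 6 < 7. The simplices of K, each written with vertices in increasing order, are:

  0-simplices (7): [1], [2], [3], [4], [5], [6], [7]
  1-simplices (21): [1,2], [1,3], [1,4], [1,5], [1,6], [1,7], [2,3], [2,4], [2,5], [2,6], [2,7], [3,4], [3,5], [3,6], [3,7], [4,5], [4,6], [4,7], [5,6], [5,7], [6,7]
  2-simplices (14): [1,2,5], [1,2,7], [1,3,6], [1,3,7], [1,4,5], [1,4,6], [2,3,4], [2,3,6], [2,4,7], [2,5,6], [3,4,5], [3,5,7], [4,6,7], [5,6,7]

so the chain groups are C_0 ≅ Z^7, C_1 ≅ Z^21, C_2 ≅ Z^14.

∂_1: C_1 → C_0 sends each edge [p,q] (with p < q) to q − p.
The resulting 7×21 matrix has rank 6, and its Smith normal form has invariant factors (1,1,1,1,1,1).

The boundary map ∂_2: C_2 → C_1 acts by ∂[p,q,r] = [q,r] − [p,r] + [p,q]. For instance
  ∂[5,6,7] = [6,7] − [5,7] + [5,6],
  ∂[1,3,6] = [3,6] − [1,6] + [1,3].
As a 21×14 matrix over Z this has rank 13, with invariant factors (1,1,1,1,1,1,1,1,1,1,1,1,1).

Reading off H_k = ker ∂_k / im ∂_{k+1}:

  H_0: rank C_0 − rank ∂_1 = 7 − 6 = 1, and the invariant factors of ∂_1 are all 1, so H_0 ≅ Z.
  H_1: rank ker ∂_1 − rank ∂_2 = (21 − 6) − 13 = 2, and the invariant factors of ∂_2 are all 1, so H_1 ≅ Z^2.
  H_2: rank ker ∂_2 − rank ∂_3 = (14 − 13) − 0 = 1, and there is no ∂_3, so H_2 ≅ Z.

As a check, the Euler characteristic is 7 − 21 + 14 = 0, which agrees with 1 − 2 + 1 = 0.

Hence the Betti numbers are b_0 = 1, b_1 = 2, b_2 = 1.

b_0 = 1, b_1 = 2, b_2 = 1.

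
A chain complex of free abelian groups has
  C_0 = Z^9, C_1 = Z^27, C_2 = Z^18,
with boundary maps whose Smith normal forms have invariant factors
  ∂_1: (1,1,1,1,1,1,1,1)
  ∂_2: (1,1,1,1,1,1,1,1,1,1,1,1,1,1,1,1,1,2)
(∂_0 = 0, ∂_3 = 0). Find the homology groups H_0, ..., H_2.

H_0 = Z,  H_1 = Z ⊕ Z_2,  H_2 = 0.

H_0: b_0 = 9 − 0 − 8 = 1; torsion from ∂_1 factors > 1: none. So H_0 = Z.
H_1: b_1 = 27 − 8 − 18 = 1; torsion from ∂_2 factors > 1: [2]. So H_1 = Z ⊕ Z_2.
H_2: b_2 = 18 − 18 − 0 = 0; torsion from ∂_3 factors > 1: none. So H_2 = 0.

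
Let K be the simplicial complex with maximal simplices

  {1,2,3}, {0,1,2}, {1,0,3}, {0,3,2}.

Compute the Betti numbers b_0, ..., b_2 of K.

Order the vertices as 0 < 1 < 2 < 3. Listing each simplex with vertices in this order, K has dimension 2 with simplices:

  0-simplices (4): [0], [1], [2], [3]
  1-simplices (6): [0,1], [0,2], [0,3], [1,2], [1,3], [2,3]
  2-simplices (4): [0,1,2], [0,1,3], [0,2,3], [1,2,3]

so the chain groups are C_0 ≅ Z^4, C_1 ≅ Z^6, C_2 ≅ Z^4.

Boundary ∂_1: C_1 → C_0 sends each edge [p,q] (with p < q) to q − p.
As a 4×6 matrix over Z this has rank 3, with invariant factors (1,1,1).

Boundary ∂_2: C_2 → C_1 maps a triangle to the signed sum of its edges. For instance
  ∂[0,1,2] = [1,2] − [0,2] + [0,1],
  ∂[1,2,3] = [2,3] − [1,3] + [1,2].
This gives a 6×4 integer matrix of rank 3; reducing to Smith normal form yields diagonal entries (1,1,1).

From H_k ≅ ker(∂_k) / im(∂_{k+1}) we obtain:

  H_0: rank C_0 − rank ∂_1 = 4 − 3 = 1, and the invariant factors of ∂_1 are all 1, so H_0 = Z.
  H_1: rank ker ∂_1 − rank ∂_2 = (6 − 3) − 3 = 0, and the invariant factors of ∂_2 are all 1, so H_1 = 0.
  H_2: rank ker ∂_2 − rank ∂_3 = (4 − 3) − 0 = 1, and there is no ∂_3, so H_2 = Z.

Hence the Betti numbers are b_0 = 1, b_1 = 0, b_2 = 1.

b_0 = 1, b_1 = 0, b_2 = 1.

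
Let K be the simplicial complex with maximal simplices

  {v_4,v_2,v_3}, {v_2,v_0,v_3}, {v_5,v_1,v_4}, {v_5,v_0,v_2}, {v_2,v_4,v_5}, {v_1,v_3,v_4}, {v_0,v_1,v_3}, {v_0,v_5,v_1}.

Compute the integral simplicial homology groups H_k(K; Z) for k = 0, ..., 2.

H_0 ≅ Z,  H_1 = 0,  H_2 ≅ Z.

We work with the vertex ordering v_0 < v_1 < v_2 < v_3 < v_4 < v_5. The simplices of K, each written with vertices in increasing order, are:

  0-simplices (6): [v_0], [v_1], [v_2], [v_3], [v_4], [v_5]
  1-simplices (12): [v_0,v_1], [v_0,v_2], [v_0,v_3], [v_0,v_5], [v_1,v_3], [v_1,v_4], [v_1,v_5], [v_2,v_3], [v_2,v_4], [v_2,v_5], [v_3,v_4], [v_4,v_5]
  2-simplices (8): [v_0,v_1,v_3], [v_0,v_1,v_5], [v_0,v_2,v_3], [v_0,v_2,v_5], [v_1,v_3,v_4], [v_1,v_4,v_5], [v_2,v_3,v_4], [v_2,v_4,v_5]

giving chain groups C_0 ≅ Z^6, C_1 ≅ Z^12, C_2 ≅ Z^8.

Boundary ∂_1: C_1 → C_0 sends each edge [p,q] (with p < q) to q − p.
The resulting 6×12 matrix has rank 5, and its Smith normal form has invariant factors (1,1,1,1,1).

Boundary ∂_2: C_2 → C_1 maps a triangle to the signed sum of its edges. For instance
  ∂[v_2,v_3,v_4] = [v_3,v_4] − [v_2,v_4] + [v_2,v_3],
  ∂[v_1,v_3,v_4] = [v_3,v_4] − [v_1,v_4] + [v_1,v_3].
As a 12×8 matrix over Z this has rank 7, with invariant factors (1,1,1,1,1,1,1).

Now H_k = ker ∂_k / im ∂_{k+1}, so:

  H_0: rank C_0 − rank ∂_1 = 6 − 5 = 1, and the invariant factors of ∂_1 are all 1, so H_0 = Z.
  H_1: rank ker ∂_1 − rank ∂_2 = (12 − 5) − 7 = 0, and the invariant factors of ∂_2 are all 1, so H_1 = 0.
  H_2: rank ker ∂_2 − rank ∂_3 = (8 − 7) − 0 = 1, and there is no ∂_3, so H_2 = Z.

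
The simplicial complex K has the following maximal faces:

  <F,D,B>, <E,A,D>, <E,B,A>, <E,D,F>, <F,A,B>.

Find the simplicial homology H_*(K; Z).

H_0 ≅ Z,  H_1 ≅ Z,  H_2 = 0.

Order the vertices as A < B < D < E < F. Listing each simplex with vertices in this order, K has dimension 2 with simplices:

  0-simplices (5): A, B, D, E, F
  1-simplices (10): AB, AD, AE, AF, BD, BE, BF, DE, DF, EF
  2-simplices (5): ABE, ABF, ADE, BDF, DEF

Hence C_0 ≅ Z^5, C_1 ≅ Z^10, C_2 ≅ Z^5.

Boundary ∂_1: C_1 → C_0 sends each edge [p,q] (with p < q) to q − p.
This gives a 5×10 integer matrix of rank 4; reducing to Smith normal form yields diagonal entries (1,1,1,1).

∂_2: C_2 → C_1 acts by ∂[p,q,r] = [q,r] − [p,r] + [p,q]. For instance
  ∂DEF = EF − DF + DE,
  ∂ABF = BF − AF + AB.
The 10×5 boundary matrix has rank 5 and Smith normal form diag(1,1,1,1,1).

Now H_k = ker ∂_k / im ∂_{k+1}, so:

  H_0: rank C_0 − rank ∂_1 = 5 − 4 = 1, and the invariant factors of ∂_1 are all 1, so H_0 ≅ Z.
  H_1: rank ker ∂_1 − rank ∂_2 = (10 − 4) − 5 = 1, and the invariant factors of ∂_2 are all 1, so H_1 ≅ Z.
  H_2: rank ker ∂_2 − rank ∂_3 = (5 − 5) − 0 = 0, and there is no ∂_3, so H_2 ≅ 0.

As a check, the Euler characteristic is 5 − 10 + 5 = 0, which agrees with 1 − 1 + 0 = 0.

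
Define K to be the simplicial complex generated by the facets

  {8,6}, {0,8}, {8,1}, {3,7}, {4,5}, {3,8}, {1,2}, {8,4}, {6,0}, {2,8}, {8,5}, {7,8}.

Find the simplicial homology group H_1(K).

K has 9 vertices, 12 edges.
rank ∂_1 = 8, rank ∂_2 = 0 ⇒ b_1 = 12 − 8 − 0 = 4. So H_1 ≅ Z^4.

H_1 = Z^4.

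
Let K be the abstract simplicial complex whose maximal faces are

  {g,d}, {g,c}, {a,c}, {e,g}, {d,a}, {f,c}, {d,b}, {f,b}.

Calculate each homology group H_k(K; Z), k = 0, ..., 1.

H_0 = Z,  H_1 = Z^2.

Fix the vertex order a < b < c < d < e < f < g and write every simplex with vertices in increasing order. Then dim K = 1 and the simplices of K are:

  0-simplices (7): a, b, c, d, e, f, g
  1-simplices (8): ac, ad, bd, bf, cf, cg, dg, eg

so the chain groups are C_0 ≅ Z^7, C_1 ≅ Z^8.

∂_1: C_1 → C_0 sends each edge [p,q] (with p < q) to q − p.
The resulting 7×8 matrix has rank 6, and its Smith normal form has invariant factors (1,1,1,1,1,1).

From H_k ≅ ker(∂_k) / im(∂_{k+1}) we obtain:

  H_0: rank C_0 − rank ∂_1 = 7 − 6 = 1, and the invariant factors of ∂_1 are all 1, so H_0 ≅ Z.
  H_1: rank ker ∂_1 − rank ∂_2 = (8 − 6) − 0 = 2, and there is no ∂_2, so H_1 ≅ Z^2.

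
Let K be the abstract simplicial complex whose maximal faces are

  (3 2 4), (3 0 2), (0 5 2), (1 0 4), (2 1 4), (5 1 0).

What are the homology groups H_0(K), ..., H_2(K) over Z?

Fix the vertex order 0 < 1 < 2 < 3 < 4 < 5 and write every simplex with vertices in increasing order. Then dim K = 2 and the simplices of K are:

  0-simplices (6): [0], [1], [2], [3], [4], [5]
  1-simplices (12): [0,1], [0,2], [0,3], [0,4], [0,5], [1,2], [1,4], [1,5], [2,3], [2,4], [2,5], [3,4]
  2-simplices (6): [0,1,4], [0,1,5], [0,2,3], [0,2,5], [1,2,4], [2,3,4]

giving chain groups C_0 ≅ Z^6, C_1 ≅ Z^12, C_2 ≅ Z^6.

Boundary ∂_1: C_1 → C_0 sends each edge [p,q] (with p < q) to q − p. For instance
  ∂[1,5] = [5] − [1].
The resulting 6×12 matrix has rank 5, and its Smith normal form has invariant factors (1,1,1,1,1).

∂_2: C_2 → C_1 acts by ∂[p,q,r] = [q,r] − [p,r] + [p,q]. For instance
  ∂[0,1,4] = [1,4] − [0,4] + [0,1],
  ∂[1,2,4] = [2,4] − [1,4] + [1,2].
The 12×6 boundary matrix has rank 6 and Smith normal form diag(1,1,1,1,1,1).

From H_k ≅ ker(∂_k) / im(∂_{k+1}) we obtain:

  H_0: rank C_0 − rank ∂_1 = 6 − 5 = 1, and the invariant factors of ∂_1 are all 1, so H_0 = Z.
  H_1: rank ker ∂_1 − rank ∂_2 = (12 − 5) − 6 = 1, and the invariant factors of ∂_2 are all 1, so H_1 = Z.
  H_2: rank ker ∂_2 − rank ∂_3 = (6 − 6) − 0 = 0, and there is no ∂_3, so H_2 = 0.

As a check, the Euler characteristic is 6 − 12 + 6 = 0, which agrees with 1 − 1 + 0 = 0.
(K is a triangulation of the cylinder S^1 x I.)

H_0 ≅ Z,  H_1 ≅ Z,  H_2 = 0.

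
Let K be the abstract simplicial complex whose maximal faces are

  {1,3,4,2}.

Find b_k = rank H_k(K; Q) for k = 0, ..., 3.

Take the total order 1 < 2 < 3 < 4 on the vertex set. Then K (dimension 3) consists of the simplices:

  0-simplices (4): [1], [2], [3], [4]
  1-simplices (6): [1,2], [1,3], [1,4], [2,3], [2,4], [3,4]
  2-simplices (4): [1,2,3], [1,2,4], [1,3,4], [2,3,4]
  3-simplices (1): [1,2,3,4]

Hence C_0 ≅ Z^4, C_1 ≅ Z^6, C_2 ≅ Z^4, C_3 ≅ Z^1.

∂_1: C_1 → C_0 sends each edge [p,q] (with p < q) to q − p. For instance
  ∂[2,4] = [4] − [2].
This gives a 4×6 integer matrix of rank 3; reducing to Smith normal form yields diagonal entries (1,1,1).

The boundary map ∂_2: C_2 → C_1 acts by ∂[p,q,r] = [q,r] − [p,r] + [p,q]. For instance
  ∂[2,3,4] = [3,4] − [2,4] + [2,3],
  ∂[1,2,4] = [2,4] − [1,4] + [1,2].
The resulting 6×4 matrix has rank 3, and its Smith normal form has invariant factors (1,1,1).

∂_3: C_3 → C_2 sends each 3-simplex σ to the alternating sum Σ_i (−1)^i (σ with its i-th vertex removed). For instance
  ∂[1,2,3,4] = [2,3,4] − [1,3,4] + [1,2,4] − [1,2,3].
This gives a 4×1 integer matrix of rank 1; reducing to Smith normal form yields diagonal entries (1).

Reading off H_k = ker ∂_k / im ∂_{k+1}:

  H_0: rank C_0 − rank ∂_1 = 4 − 3 = 1, and the invariant factors of ∂_1 are all 1, so H_0 ≅ Z.
  H_1: rank ker ∂_1 − rank ∂_2 = (6 − 3) − 3 = 0, and the invariant factors of ∂_2 are all 1, so H_1 ≅ 0.
  H_2: rank ker ∂_2 − rank ∂_3 = (4 − 3) − 1 = 0, and the invariant factors of ∂_3 are all 1, so H_2 ≅ 0.
  H_3: rank ker ∂_3 − rank ∂_4 = (1 − 1) − 0 = 0, and there is no ∂_4, so H_3 ≅ 0.

Hence the Betti numbers are b_0 = 1, b_1 = 0, b_2 = 0, b_3 = 0.

b_0 = 1, b_1 = 0, b_2 = 0, b_3 = 0.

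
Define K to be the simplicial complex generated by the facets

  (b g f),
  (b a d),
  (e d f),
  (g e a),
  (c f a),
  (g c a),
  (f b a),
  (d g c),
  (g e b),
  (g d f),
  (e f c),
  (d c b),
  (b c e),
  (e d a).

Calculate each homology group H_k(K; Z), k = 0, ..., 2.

K has 7 vertices, 21 edges, 14 triangles.
rank ∂_0 = 0, rank ∂_1 = 6 ⇒ b_0 = 7 − 0 − 6 = 1; all invariant factors of ∂_1 are 1 so no torsion. So H_0 ≅ Z.
rank ∂_1 = 6, rank ∂_2 = 13 ⇒ b_1 = 21 − 6 − 13 = 2; all invariant factors of ∂_2 are 1 so no torsion. So H_1 ≅ Z^2.
rank ∂_2 = 13, rank ∂_3 = 0 ⇒ b_2 = 14 − 13 − 0 = 1. So H_2 ≅ Z.

H_0 = Z,  H_1 = Z^2,  H_2 = Z.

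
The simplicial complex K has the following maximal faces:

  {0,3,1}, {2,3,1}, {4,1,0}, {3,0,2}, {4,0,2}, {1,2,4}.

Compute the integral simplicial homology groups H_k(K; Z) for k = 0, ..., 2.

H_0 ≅ Z,  H_1 = 0,  H_2 ≅ Z.

We work with the vertex ordering 0 < 1 < 2 < 3 < 4. The simplices of K, each written with vertices in increasing order, are:

  0-simplices (5): [0], [1], [2], [3], [4]
  1-simplices (9): [0,1], [0,2], [0,3], [0,4], [1,2], [1,3], [1,4], [2,3], [2,4]
  2-simplices (6): [0,1,3], [0,1,4], [0,2,3], [0,2,4], [1,2,3], [1,2,4]

giving chain groups C_0 ≅ Z^5, C_1 ≅ Z^9, C_2 ≅ Z^6.

The boundary map ∂_1: C_1 → C_0 sends each edge [p,q] (with p < q) to q − p.
The 5×9 boundary matrix has rank 4 and Smith normal form diag(1,1,1,1).

∂_2: C_2 → C_1 sends each 2-simplex [p,q,r] to [q,r] − [p,r] + [p,q]. For instance
  ∂[0,1,4] = [1,4] − [0,4] + [0,1],
  ∂[0,1,3] = [1,3] − [0,3] + [0,1].
As a 9×6 matrix over Z this has rank 5, with invariant factors (1,1,1,1,1).

From H_k ≅ ker(∂_k) / im(∂_{k+1}) we obtain:

  H_0: rank C_0 − rank ∂_1 = 5 − 4 = 1, and the invariant factors of ∂_1 are all 1, so H_0 = Z.
  H_1: rank ker ∂_1 − rank ∂_2 = (9 − 4) − 5 = 0, and the invariant factors of ∂_2 are all 1, so H_1 = 0.
  H_2: rank ker ∂_2 − rank ∂_3 = (6 − 5) − 0 = 1, and there is no ∂_3, so H_2 = Z.

(K is a triangulation of the 2-sphere S^2.)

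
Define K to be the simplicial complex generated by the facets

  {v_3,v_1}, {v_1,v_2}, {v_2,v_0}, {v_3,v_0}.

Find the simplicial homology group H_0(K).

H_0 ≅ Z.

We work with the vertex ordering v_0 < v_1 < v_2 < v_3. The simplices of K, each written with vertices in increasing order, are:

  0-simplices (4): [v_0], [v_1], [v_2], [v_3]
  1-simplices (4): [v_0,v_2], [v_0,v_3], [v_1,v_2], [v_1,v_3]

Hence C_0 ≅ Z^4, C_1 ≅ Z^4.

The boundary map ∂_1: C_1 → C_0 is given by ∂[p,q] = [q] − [p].
This gives a 4×4 integer matrix of rank 3; reducing to Smith normal form yields diagonal entries (1,1,1).

From H_k ≅ ker(∂_k) / im(∂_{k+1}) we obtain:

  H_0: rank C_0 − rank ∂_1 = 4 − 3 = 1, and the invariant factors of ∂_1 are all 1, so H_0 ≅ Z.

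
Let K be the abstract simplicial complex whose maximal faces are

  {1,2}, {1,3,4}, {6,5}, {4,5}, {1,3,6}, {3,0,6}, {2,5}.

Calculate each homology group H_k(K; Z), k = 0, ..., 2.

H_0 = Z,  H_1 = Z^2,  H_2 = 0.

Fix the vertex order 0 < 1 < 2 < 3 < 4 < 5 < 6 and write every simplex with vertices in increasing order. Then dim K = 2 and the simplices of K are:

  0-simplices (7): [0], [1], [2], [3], [4], [5], [6]
  1-simplices (11): [0,3], [0,6], [1,2], [1,3], [1,4], [1,6], [2,5], [3,4], [3,6], [4,5], [5,6]
  2-simplices (3): [0,3,6], [1,3,4], [1,3,6]

so the chain groups are C_0 ≅ Z^7, C_1 ≅ Z^11, C_2 ≅ Z^3.

The boundary map ∂_1: C_1 → C_0 maps an edge to its endpoints' difference, ∂[p,q] = q − p. For instance
  ∂[1,3] = [3] − [1].
The resulting 7×11 matrix has rank 6, and its Smith normal form has invariant factors (1,1,1,1,1,1).

∂_2: C_2 → C_1 acts by ∂[p,q,r] = [q,r] − [p,r] + [p,q]. For instance
  ∂[1,3,6] = [3,6] − [1,6] + [1,3],
  ∂[0,3,6] = [3,6] − [0,6] + [0,3].
As a 11×3 matrix over Z this has rank 3, with invariant factors (1,1,1).

Computing H_k = (kernel of ∂_k) / (image of ∂_{k+1}):

  H_0: rank C_0 − rank ∂_1 = 7 − 6 = 1, and the invariant factors of ∂_1 are all 1, so H_0 = Z.
  H_1: rank ker ∂_1 − rank ∂_2 = (11 − 6) − 3 = 2, and the invariant factors of ∂_2 are all 1, so H_1 = Z^2.
  H_2: rank ker ∂_2 − rank ∂_3 = (3 − 3) − 0 = 0, and there is no ∂_3, so H_2 = 0.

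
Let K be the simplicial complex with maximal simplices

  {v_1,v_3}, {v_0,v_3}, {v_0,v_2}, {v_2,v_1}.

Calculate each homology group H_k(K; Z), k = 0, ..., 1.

Take the total order v_0 < v_1 < v_2 < v_3 on the vertex set. Then K (dimension 1) consists of the simplices:

  0-simplices (4): [v_0], [v_1], [v_2], [v_3]
  1-simplices (4): [v_0,v_2], [v_0,v_3], [v_1,v_2], [v_1,v_3]

so the chain groups are C_0 ≅ Z^4, C_1 ≅ Z^4.

∂_1: C_1 → C_0 is given by ∂[p,q] = [q] − [p].
The 4×4 boundary matrix has rank 3 and Smith normal form diag(1,1,1).

Computing H_k = (kernel of ∂_k) / (image of ∂_{k+1}):

  H_0: rank C_0 − rank ∂_1 = 4 − 3 = 1, and the invariant factors of ∂_1 are all 1, so H_0 ≅ Z.
  H_1: rank ker ∂_1 − rank ∂_2 = (4 − 3) − 0 = 1, and there is no ∂_2, so H_1 ≅ Z.

(K is a triangulation of the circle S^1.)

H_0 ≅ Z,  H_1 ≅ Z.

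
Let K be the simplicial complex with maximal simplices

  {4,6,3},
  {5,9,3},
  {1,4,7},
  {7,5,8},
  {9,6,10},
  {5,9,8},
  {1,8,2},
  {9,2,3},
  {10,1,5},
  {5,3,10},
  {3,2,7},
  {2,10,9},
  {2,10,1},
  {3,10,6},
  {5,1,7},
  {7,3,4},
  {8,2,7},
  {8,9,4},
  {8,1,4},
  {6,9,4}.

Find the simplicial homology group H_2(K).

H_2 = 0.

Take the total order 1 < 2 < 3 < 4 < 5 < 6 < 7 < 8 < 9 < 10 on the vertex set. Then K (dimension 2) consists of the simplices:

  0-simplices (10): [1], [2], [3], [4], [5], [6], [7], [8], [9], [10]
  1-simplices (30): (30 of them)
  2-simplices (20): (20 of them)

Hence C_0 ≅ Z^10, C_1 ≅ Z^30, C_2 ≅ Z^20.

∂_1: C_1 → C_0 sends each edge [p,q] (with p < q) to q − p. For instance
  ∂[2,10] = [10] − [2].
This gives a 10×30 integer matrix of rank 9; reducing to Smith normal form yields diagonal entries (1,1,1,1,1,1,1,1,1).

The boundary map ∂_2: C_2 → C_1 maps a triangle to the signed sum of its edges. For instance
  ∂[3,4,7] = [4,7] − [3,7] + [3,4],
  ∂[1,2,8] = [2,8] − [1,8] + [1,2].
The 30×20 boundary matrix has rank 20 and Smith normal form diag(1,1,1,1,1,1,1,1,1,1,1,1,1,1,1,1,1,1,1,2).

From H_k ≅ ker(∂_k) / im(∂_{k+1}) we obtain:

  H_2: rank ker ∂_2 − rank ∂_3 = (20 − 20) − 0 = 0, and there is no ∂_3, so H_2 ≅ 0.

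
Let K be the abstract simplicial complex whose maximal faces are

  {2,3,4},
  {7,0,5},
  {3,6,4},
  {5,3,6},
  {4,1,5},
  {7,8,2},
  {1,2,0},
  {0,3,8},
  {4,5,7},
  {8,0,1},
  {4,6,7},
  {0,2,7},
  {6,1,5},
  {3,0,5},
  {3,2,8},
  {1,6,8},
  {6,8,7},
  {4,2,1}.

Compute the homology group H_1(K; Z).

H_1 = Z ⊕ Z_2.

Fix the vertex order 0 < 1 < 2 < 3 < 4 < 5 < 6 < 7 < 8 and write every simplex with vertices in increasing order. Then dim K = 2 and the simplices of K are:

  0-simplices (9): [0], [1], [2], [3], [4], [5], [6], [7], [8]
  1-simplices (27): (27 of them)
  2-simplices (18): [0,1,2], [0,1,8], [0,2,7], [0,3,5], [0,3,8], [0,5,7], [1,2,4], [1,4,5], [1,5,6], [1,6,8], [2,3,4], [2,3,8], [2,7,8], [3,4,6], [3,5,6], [4,5,7], [4,6,7], [6,7,8]

giving chain groups C_0 ≅ Z^9, C_1 ≅ Z^27, C_2 ≅ Z^18.

∂_1: C_1 → C_0 is given by ∂[p,q] = [q] − [p]. For instance
  ∂[1,6] = [6] − [1].
The resulting 9×27 matrix has rank 8, and its Smith normal form has invariant factors (1,1,1,1,1,1,1,1).

∂_2: C_2 → C_1 maps a triangle to the signed sum of its edges. For instance
  ∂[4,6,7] = [6,7] − [4,7] + [4,6],
  ∂[0,2,7] = [2,7] − [0,7] + [0,2].
The 27×18 boundary matrix has rank 18 and Smith normal form diag(1,1,1,1,1,1,1,1,1,1,1,1,1,1,1,1,1,2).

From H_k ≅ ker(∂_k) / im(∂_{k+1}) we obtain:

  H_1: rank ker ∂_1 − rank ∂_2 = (27 − 8) − 18 = 1, and ∂_2 has invariant factor 2 > 1, so H_1 ≅ Z ⊕ Z_2.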